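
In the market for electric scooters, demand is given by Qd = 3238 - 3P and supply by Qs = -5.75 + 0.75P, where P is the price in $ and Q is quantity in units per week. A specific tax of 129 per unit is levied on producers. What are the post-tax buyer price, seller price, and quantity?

Producers keep P_s = P_b - 129 per unit, so supply in terms of the buyer price is Qs = -102.5 + 0.75P_b.
Market clearing requires 3238 - 3P_b = -102.5 + 0.75P_b; hence 3340.5 = 3.75P_b and P_b = 890.8.
Then P_s = 890.8 - 129 = 761.8 and Q = 3238 - 3(890.8) = 565.6.

P_b = 890.8, P_s = 761.8, Q = 565.6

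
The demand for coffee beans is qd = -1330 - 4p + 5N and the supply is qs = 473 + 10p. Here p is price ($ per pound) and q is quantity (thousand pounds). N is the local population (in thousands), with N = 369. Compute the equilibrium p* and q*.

With N = 369, demand is qd = 515 - 4p.
Equating demand and supply, 515 - 4p = 473 + 10p gives 14p = 42, so p* = 3.
Substitute back: q* = 515 - 4(3) = 503.

p* = 3, q* = 503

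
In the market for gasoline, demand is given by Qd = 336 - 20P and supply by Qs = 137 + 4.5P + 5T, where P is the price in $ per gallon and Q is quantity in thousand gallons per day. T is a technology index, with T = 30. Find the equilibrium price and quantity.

P* = 2, Q* = 296

With T = 30, supply is Qs = 287 + 4.5P.
At equilibrium Qd = Qs, so 336 - 20P = 287 + 4.5P; collecting terms, 49 = 24.5P and P* = 2.
Then Q* = 336 - 20(2) = 296.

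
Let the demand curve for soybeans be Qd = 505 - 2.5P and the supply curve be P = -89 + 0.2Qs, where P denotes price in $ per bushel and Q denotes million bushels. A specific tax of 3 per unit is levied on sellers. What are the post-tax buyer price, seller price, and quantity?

Rewriting in direct form: Qs = 445 + 5P.
The tax drives a wedge P_b - P_s = 3. Substituting P_s = P_b - 3 into supply: Qs = 430 + 5P_b.
Set Qd = Qs: 505 - 2.5P_b = 430 + 5P_b, so 75 = 7.5P_b and P_b = 10.
Then P_s = 10 - 3 = 7 and Q = 505 - 2.5(10) = 480.

P_b = 10, P_s = 7, Q = 480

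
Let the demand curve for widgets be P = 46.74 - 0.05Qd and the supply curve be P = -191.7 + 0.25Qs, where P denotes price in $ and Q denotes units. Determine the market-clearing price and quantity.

Solving each curve for Q: Qd = 934.8 - 20P and Qs = 766.8 + 4P.
The market clears where 934.8 - 20P = 766.8 + 4P. Rearranging, 24P = 168, hence P* = 7.
Substitute back: Q* = 934.8 - 20(7) = 794.8.

P* = 7, Q* = 794.8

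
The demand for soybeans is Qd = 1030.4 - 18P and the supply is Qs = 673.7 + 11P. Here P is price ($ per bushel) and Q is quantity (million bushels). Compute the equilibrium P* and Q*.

At equilibrium Qd = Qs, so 1030.4 - 18P = 673.7 + 11P; collecting terms, 356.7 = 29P and P* = 12.3.
Then Q* = 1030.4 - 18(12.3) = 809.

P* = 12.3, Q* = 809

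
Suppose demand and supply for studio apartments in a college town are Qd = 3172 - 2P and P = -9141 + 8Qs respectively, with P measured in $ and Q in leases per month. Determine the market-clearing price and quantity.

P* = 955, Q* = 1262

Solving each curve for Q: Qs = 1142.625 + 0.125P.
At equilibrium Qd = Qs, so 3172 - 2P = 1142.625 + 0.125P; collecting terms, 2029.375 = 2.125P and P* = 955.
Plugging P* into demand: Q* = 3172 - 2(955) = 1262.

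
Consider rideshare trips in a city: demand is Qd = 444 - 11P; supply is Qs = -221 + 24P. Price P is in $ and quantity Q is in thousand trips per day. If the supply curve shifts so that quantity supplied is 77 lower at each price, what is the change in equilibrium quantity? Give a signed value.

The market clears where 444 - 11P = -221 + 24P. Rearranging, 35P = 665, hence P* = 19.
From the demand curve, Q* = 444 - 11(19) = 235.
After the shift, supply is Qs = -298 + 24P.
New equilibrium: 742 = 35P, so P = 21.2 and Q = 210.8.
ΔQ = 210.8 - 235 = -24.2.

ΔQ = -24.2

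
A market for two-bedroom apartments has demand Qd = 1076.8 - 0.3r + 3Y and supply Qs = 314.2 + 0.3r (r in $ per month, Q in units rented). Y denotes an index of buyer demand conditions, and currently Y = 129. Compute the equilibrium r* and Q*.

r* = 1916, Q* = 889

With Y = 129, demand is Qd = 1463.8 - 0.3r.
At equilibrium Qd = Qs, so 1463.8 - 0.3r = 314.2 + 0.3r; collecting terms, 1149.6 = 0.6r and r* = 1916.
Substitute back: Q* = 1463.8 - 0.3(1916) = 889.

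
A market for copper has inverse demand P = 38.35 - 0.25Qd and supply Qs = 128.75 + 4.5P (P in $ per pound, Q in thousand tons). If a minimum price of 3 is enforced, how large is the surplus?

Inverting to quantity form: Qd = 153.4 - 4P.
With P fixed at 3, quantity demanded is 141.4 and quantity supplied is 142.25.
Surplus = Qs - Qd = 142.25 - 141.4 = 0.85.

Surplus = 0.85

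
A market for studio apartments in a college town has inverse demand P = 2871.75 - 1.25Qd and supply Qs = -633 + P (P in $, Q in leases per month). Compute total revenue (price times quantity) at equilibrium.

Inverting to quantity form: Qd = 2297.4 - 0.8P.
The market clears where 2297.4 - 0.8P = -633 + P. Rearranging, 1.8P = 2930.4, hence P* = 1628.
Then Q* = 2297.4 - 0.8(1628) = 995.
Total revenue = P* × Q* = 1628 × 995 = 1619860.

Total revenue = 1619860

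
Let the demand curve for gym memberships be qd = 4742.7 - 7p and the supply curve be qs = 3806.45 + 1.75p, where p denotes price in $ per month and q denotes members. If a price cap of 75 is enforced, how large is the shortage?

Shortage = 280

With p fixed at 75, quantity demanded is 4217.7 and quantity supplied is 3937.7.
Shortage = qd - qs = 4217.7 - 3937.7 = 280.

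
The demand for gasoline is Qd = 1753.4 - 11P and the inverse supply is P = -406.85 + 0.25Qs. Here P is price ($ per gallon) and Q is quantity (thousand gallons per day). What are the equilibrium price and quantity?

P* = 8.4, Q* = 1661

Inverting to quantity form: Qs = 1627.4 + 4P.
At equilibrium Qd = Qs, so 1753.4 - 11P = 1627.4 + 4P; collecting terms, 126 = 15P and P* = 8.4.
From the demand curve, Q* = 1753.4 - 11(8.4) = 1661.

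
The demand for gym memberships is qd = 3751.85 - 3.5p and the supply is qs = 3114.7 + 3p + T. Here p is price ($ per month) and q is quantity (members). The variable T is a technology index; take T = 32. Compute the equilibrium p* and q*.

p* = 93.1, q* = 3426

With T = 32, supply is qs = 3146.7 + 3p.
Set qd = qs: 3751.85 - 3.5p = 3146.7 + 3p, so 605.15 = 6.5p and p* = 93.1.
Then q* = 3751.85 - 3.5(93.1) = 3426.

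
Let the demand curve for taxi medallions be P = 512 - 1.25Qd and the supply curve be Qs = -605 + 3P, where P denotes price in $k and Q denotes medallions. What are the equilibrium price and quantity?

P* = 267, Q* = 196

Inverting to quantity form: Qd = 409.6 - 0.8P.
Equating demand and supply, 409.6 - 0.8P = -605 + 3P gives 3.8P = 1014.6, so P* = 267.
Then Q* = 409.6 - 0.8(267) = 196.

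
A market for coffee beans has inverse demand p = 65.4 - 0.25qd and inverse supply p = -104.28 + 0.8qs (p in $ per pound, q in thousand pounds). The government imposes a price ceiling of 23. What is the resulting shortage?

Shortage = 10.5

Rewriting in direct form: qd = 261.6 - 4p and qs = 130.35 + 1.25p.
With p fixed at 23, quantity demanded is 169.6 and quantity supplied is 159.1.
Shortage = qd - qs = 169.6 - 159.1 = 10.5.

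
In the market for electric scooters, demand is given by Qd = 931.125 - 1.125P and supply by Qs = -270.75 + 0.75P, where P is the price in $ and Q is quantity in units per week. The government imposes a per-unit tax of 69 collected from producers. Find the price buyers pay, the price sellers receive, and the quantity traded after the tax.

P_b = 668.6, P_s = 599.6, Q = 178.95

The tax drives a wedge P_b - P_s = 69. Substituting P_s = P_b - 69 into supply: Qs = -322.5 + 0.75P_b.
Equate demand and the shifted supply: 931.125 - 1.125P_b = -322.5 + 0.75P_b, giving 1.875P_b = 1253.625, so P_b = 668.6.
Then P_s = 668.6 - 69 = 599.6 and Q = 931.125 - 1.125(668.6) = 178.95.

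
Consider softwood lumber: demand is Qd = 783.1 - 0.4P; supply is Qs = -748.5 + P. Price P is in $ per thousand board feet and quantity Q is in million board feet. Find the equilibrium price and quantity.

P* = 1094, Q* = 345.5

The market clears where 783.1 - 0.4P = -748.5 + P. Rearranging, 1.4P = 1531.6, hence P* = 1094.
From the demand curve, Q* = 783.1 - 0.4(1094) = 345.5.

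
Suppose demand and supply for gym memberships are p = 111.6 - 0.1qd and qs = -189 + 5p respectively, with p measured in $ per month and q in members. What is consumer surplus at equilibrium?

Consumer surplus = 3025.8

In direct form, qd = 1116 - 10p.
Equating demand and supply, 1116 - 10p = -189 + 5p gives 15p = 1305, so p* = 87.
Then q* = 1116 - 10(87) = 246.
Demand choke price (qd = 0): p = 1116/10 = 111.6. Consumer surplus = ½ × (111.6 - 87) × 246 = 3025.8.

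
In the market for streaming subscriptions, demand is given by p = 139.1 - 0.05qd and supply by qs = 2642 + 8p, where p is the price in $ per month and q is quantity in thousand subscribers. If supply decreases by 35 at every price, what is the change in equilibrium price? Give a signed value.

Δp = 1.25

In direct form, qd = 2782 - 20p.
The market clears where 2782 - 20p = 2642 + 8p. Rearranging, 28p = 140, hence p* = 5.
Then q* = 2782 - 20(5) = 2682.
After the shift, supply is qs = 2607 + 8p.
Re-solving, 28p = 175 gives p = 6.25 and q = 2657.
Δp = 6.25 - 5 = 1.25.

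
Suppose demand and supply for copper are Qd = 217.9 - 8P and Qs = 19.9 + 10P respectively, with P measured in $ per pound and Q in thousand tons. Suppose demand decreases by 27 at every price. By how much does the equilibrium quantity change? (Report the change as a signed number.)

ΔQ = -15

The market clears where 217.9 - 8P = 19.9 + 10P. Rearranging, 18P = 198, hence P* = 11.
Then Q* = 217.9 - 8(11) = 129.9.
After the shift, demand is Qd = 190.9 - 8P.
New equilibrium: 171 = 18P, so P = 9.5 and Q = 114.9.
ΔQ = 114.9 - 129.9 = -15.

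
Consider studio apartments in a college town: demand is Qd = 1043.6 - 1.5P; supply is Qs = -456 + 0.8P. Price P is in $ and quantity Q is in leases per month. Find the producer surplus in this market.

Producer surplus = 2689.6

At equilibrium Qd = Qs, so 1043.6 - 1.5P = -456 + 0.8P; collecting terms, 1499.6 = 2.3P and P* = 652.
From the demand curve, Q* = 1043.6 - 1.5(652) = 65.6.
Supply choke price (Qs = 0): P = 570. Producer surplus = ½ × (652 - 570) × 65.6 = 2689.6.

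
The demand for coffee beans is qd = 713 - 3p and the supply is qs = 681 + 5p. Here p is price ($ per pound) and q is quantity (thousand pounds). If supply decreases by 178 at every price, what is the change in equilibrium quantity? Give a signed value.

Equating demand and supply, 713 - 3p = 681 + 5p gives 8p = 32, so p* = 4.
From the demand curve, q* = 713 - 3(4) = 701.
After the shift, supply is qs = 503 + 5p.
The new intersection has 210 = 8p, i.e. p = 26.25, q = 634.25.
Δq = 634.25 - 701 = -66.75.

Δq = -66.75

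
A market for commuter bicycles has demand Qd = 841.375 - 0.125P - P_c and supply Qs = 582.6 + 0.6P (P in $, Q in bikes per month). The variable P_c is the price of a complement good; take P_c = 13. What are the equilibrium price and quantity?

P* = 339, Q* = 786

With P_c = 13, demand is Qd = 828.375 - 0.125P.
At equilibrium Qd = Qs, so 828.375 - 0.125P = 582.6 + 0.6P; collecting terms, 245.775 = 0.725P and P* = 339.
Substitute back: Q* = 828.375 - 0.125(339) = 786.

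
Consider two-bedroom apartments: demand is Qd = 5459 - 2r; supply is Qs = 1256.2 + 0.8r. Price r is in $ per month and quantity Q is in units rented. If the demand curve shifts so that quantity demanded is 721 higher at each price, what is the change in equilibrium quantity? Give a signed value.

ΔQ = 206

At equilibrium Qd = Qs, so 5459 - 2r = 1256.2 + 0.8r; collecting terms, 4202.8 = 2.8r and r* = 1501.
Plugging r* into demand: Q* = 5459 - 2(1501) = 2457.
After the shift, demand is Qd = 6180 - 2r.
New equilibrium: 4923.8 = 2.8r, so r = 1758.5 and Q = 2663.
ΔQ = 2663 - 2457 = 206.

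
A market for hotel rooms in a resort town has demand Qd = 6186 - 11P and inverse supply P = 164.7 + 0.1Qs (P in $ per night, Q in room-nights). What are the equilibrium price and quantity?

P* = 373, Q* = 2083

In direct form, Qs = -1647 + 10P.
The market clears where 6186 - 11P = -1647 + 10P. Rearranging, 21P = 7833, hence P* = 373.
Substitute back: Q* = 6186 - 11(373) = 2083.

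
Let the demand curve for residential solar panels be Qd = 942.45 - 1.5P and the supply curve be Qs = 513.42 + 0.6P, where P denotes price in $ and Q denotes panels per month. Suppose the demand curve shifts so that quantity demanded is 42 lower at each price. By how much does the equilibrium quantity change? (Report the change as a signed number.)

Set Qd = Qs: 942.45 - 1.5P = 513.42 + 0.6P, so 429.03 = 2.1P and P* = 204.3.
Substitute back: Q* = 942.45 - 1.5(204.3) = 636.
After the shift, demand is Qd = 900.45 - 1.5P.
Re-solving, 2.1P = 387.03 gives P = 184.3 and Q = 624.
ΔQ = 624 - 636 = -12.

ΔQ = -12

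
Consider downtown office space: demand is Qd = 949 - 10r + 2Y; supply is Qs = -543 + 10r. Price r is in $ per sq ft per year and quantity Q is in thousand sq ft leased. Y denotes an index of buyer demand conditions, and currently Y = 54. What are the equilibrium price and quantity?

With Y = 54, demand is Qd = 1057 - 10r.
Set Qd = Qs: 1057 - 10r = -543 + 10r, so 1600 = 20r and r* = 80.
Then Q* = 1057 - 10(80) = 257.

r* = 80, Q* = 257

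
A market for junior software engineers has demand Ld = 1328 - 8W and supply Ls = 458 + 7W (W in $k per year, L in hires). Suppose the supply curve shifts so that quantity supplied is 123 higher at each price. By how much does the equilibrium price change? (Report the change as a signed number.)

ΔW = -8.2

Equating demand and supply, 1328 - 8W = 458 + 7W gives 15W = 870, so W* = 58.
Then L* = 1328 - 8(58) = 864.
After the shift, supply is Ls = 581 + 7W.
The new intersection has 747 = 15W, i.e. W = 49.8, L = 929.6.
ΔW = 49.8 - 58 = -8.2.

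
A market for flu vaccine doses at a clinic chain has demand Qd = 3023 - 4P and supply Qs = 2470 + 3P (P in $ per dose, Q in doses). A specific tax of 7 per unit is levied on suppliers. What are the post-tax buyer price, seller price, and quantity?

With a tax of 7 on suppliers, they supply based on the net price P_s = P_b - 7, so Qs = 2449 + 3P_b.
Market clearing requires 3023 - 4P_b = 2449 + 3P_b; hence 574 = 7P_b and P_b = 82.
Then P_s = 82 - 7 = 75 and Q = 3023 - 4(82) = 2695.

P_b = 82, P_s = 75, Q = 2695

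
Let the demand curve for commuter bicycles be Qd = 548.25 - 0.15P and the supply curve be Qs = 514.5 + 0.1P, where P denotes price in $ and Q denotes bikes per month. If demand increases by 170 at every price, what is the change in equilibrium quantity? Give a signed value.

ΔQ = 68

At equilibrium Qd = Qs, so 548.25 - 0.15P = 514.5 + 0.1P; collecting terms, 33.75 = 0.25P and P* = 135.
Then Q* = 548.25 - 0.15(135) = 528.
After the shift, demand is Qd = 718.25 - 0.15P.
Re-solving, 0.25P = 203.75 gives P = 815 and Q = 596.
ΔQ = 596 - 528 = 68.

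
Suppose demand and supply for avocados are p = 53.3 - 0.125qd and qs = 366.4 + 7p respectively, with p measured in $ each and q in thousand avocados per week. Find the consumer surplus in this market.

Solving each curve for q: qd = 426.4 - 8p.
At equilibrium qd = qs, so 426.4 - 8p = 366.4 + 7p; collecting terms, 60 = 15p and p* = 4.
Substitute back: q* = 426.4 - 8(4) = 394.4.
Demand choke price (qd = 0): p = 426.4/8 = 53.3. Consumer surplus = ½ × (53.3 - 4) × 394.4 = 9721.96.

Consumer surplus = 9721.96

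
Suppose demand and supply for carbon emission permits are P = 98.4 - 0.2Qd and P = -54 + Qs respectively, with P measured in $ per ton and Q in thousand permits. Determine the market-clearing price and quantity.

P* = 73, Q* = 127

In direct form, Qd = 492 - 5P and Qs = 54 + P.
At equilibrium Qd = Qs, so 492 - 5P = 54 + P; collecting terms, 438 = 6P and P* = 73.
Plugging P* into demand: Q* = 492 - 5(73) = 127.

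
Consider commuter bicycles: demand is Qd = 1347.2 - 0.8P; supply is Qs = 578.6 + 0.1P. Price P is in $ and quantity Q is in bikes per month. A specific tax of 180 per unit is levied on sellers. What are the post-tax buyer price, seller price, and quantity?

The tax drives a wedge P_b - P_s = 180. Substituting P_s = P_b - 180 into supply: Qs = 560.6 + 0.1P_b.
Market clearing requires 1347.2 - 0.8P_b = 560.6 + 0.1P_b; hence 786.6 = 0.9P_b and P_b = 874.
So P_s = 694 and the quantity traded is Q = 1347.2 - 0.8(874) = 648.

P_b = 874, P_s = 694, Q = 648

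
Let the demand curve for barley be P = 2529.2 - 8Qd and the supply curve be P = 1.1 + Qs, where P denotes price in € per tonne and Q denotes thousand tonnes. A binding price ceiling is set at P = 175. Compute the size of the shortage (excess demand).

Shortage = 120.375

In direct form, Qd = 316.15 - 0.125P and Qs = -1.1 + P.
Evaluating both curves at the ceiling price 175 gives Qd = 294.275, Qs = 173.9.
Shortage = Qd - Qs = 294.275 - 173.9 = 120.375.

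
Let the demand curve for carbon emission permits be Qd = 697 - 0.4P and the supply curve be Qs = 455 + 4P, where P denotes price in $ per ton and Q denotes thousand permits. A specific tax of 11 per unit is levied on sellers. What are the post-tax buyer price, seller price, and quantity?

With a tax of 11 on sellers, they supply based on the net price P_s = P_b - 11, so Qs = 411 + 4P_b.
Equate demand and the shifted supply: 697 - 0.4P_b = 411 + 4P_b, giving 4.4P_b = 286, so P_b = 65.
Then P_s = 65 - 11 = 54 and Q = 697 - 0.4(65) = 671.

P_b = 65, P_s = 54, Q = 671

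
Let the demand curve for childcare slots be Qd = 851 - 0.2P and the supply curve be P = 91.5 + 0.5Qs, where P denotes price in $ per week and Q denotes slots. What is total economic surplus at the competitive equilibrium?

Total surplus = 1575884.75

Rewriting in direct form: Qs = -183 + 2P.
The market clears where 851 - 0.2P = -183 + 2P. Rearranging, 2.2P = 1034, hence P* = 470.
From the demand curve, Q* = 851 - 0.2(470) = 757.
Demand choke price = 4255; supply choke price = 91.5. CS = ½(4255 - 470)(757) = 1432622.5; PS = ½(470 - 91.5)(757) = 143262.25. Total surplus = 1575884.75.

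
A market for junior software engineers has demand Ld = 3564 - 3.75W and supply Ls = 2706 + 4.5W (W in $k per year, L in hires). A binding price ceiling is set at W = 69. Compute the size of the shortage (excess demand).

Evaluating both curves at the ceiling price 69 gives Ld = 3305.25, Ls = 3016.5.
Shortage = Ld - Ls = 3305.25 - 3016.5 = 288.75.

Shortage = 288.75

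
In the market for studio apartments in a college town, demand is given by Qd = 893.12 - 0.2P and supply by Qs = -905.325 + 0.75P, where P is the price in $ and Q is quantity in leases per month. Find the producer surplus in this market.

Producer surplus = 176473.5

The market clears where 893.12 - 0.2P = -905.325 + 0.75P. Rearranging, 0.95P = 1798.445, hence P* = 1893.1.
From the demand curve, Q* = 893.12 - 0.2(1893.1) = 514.5.
Supply choke price (Qs = 0): P = 1207.1. Producer surplus = ½ × (1893.1 - 1207.1) × 514.5 = 176473.5.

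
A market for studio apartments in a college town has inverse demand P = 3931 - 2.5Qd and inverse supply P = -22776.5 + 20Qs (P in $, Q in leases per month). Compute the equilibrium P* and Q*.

P* = 963.5, Q* = 1187

Solving each curve for Q: Qd = 1572.4 - 0.4P and Qs = 1138.825 + 0.05P.
At equilibrium Qd = Qs, so 1572.4 - 0.4P = 1138.825 + 0.05P; collecting terms, 433.575 = 0.45P and P* = 963.5.
Then Q* = 1572.4 - 0.4(963.5) = 1187.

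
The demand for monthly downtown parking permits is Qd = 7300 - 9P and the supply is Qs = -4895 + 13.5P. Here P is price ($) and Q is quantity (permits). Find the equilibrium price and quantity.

P* = 542, Q* = 2422

Equating demand and supply, 7300 - 9P = -4895 + 13.5P gives 22.5P = 12195, so P* = 542.
Plugging P* into demand: Q* = 7300 - 9(542) = 2422.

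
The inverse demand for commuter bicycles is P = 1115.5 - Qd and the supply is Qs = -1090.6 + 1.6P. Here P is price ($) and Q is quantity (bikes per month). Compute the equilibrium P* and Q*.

Solving each curve for Q: Qd = 1115.5 - P.
Equating demand and supply, 1115.5 - P = -1090.6 + 1.6P gives 2.6P = 2206.1, so P* = 848.5.
Substitute back: Q* = 1115.5 - 848.5 = 267.

P* = 848.5, Q* = 267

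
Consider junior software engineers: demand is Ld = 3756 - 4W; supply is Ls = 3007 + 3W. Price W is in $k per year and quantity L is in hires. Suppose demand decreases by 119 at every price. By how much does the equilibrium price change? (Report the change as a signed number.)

The market clears where 3756 - 4W = 3007 + 3W. Rearranging, 7W = 749, hence W* = 107.
Substitute back: L* = 3756 - 4(107) = 3328.
After the shift, demand is Ld = 3637 - 4W.
Re-solving, 7W = 630 gives W = 90 and L = 3277.
ΔW = 90 - 107 = -17.

ΔW = -17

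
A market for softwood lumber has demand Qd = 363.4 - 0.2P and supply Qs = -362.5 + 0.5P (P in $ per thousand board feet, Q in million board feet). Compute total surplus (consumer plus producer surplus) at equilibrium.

Total surplus = 85176

At equilibrium Qd = Qs, so 363.4 - 0.2P = -362.5 + 0.5P; collecting terms, 725.9 = 0.7P and P* = 1037.
From the demand curve, Q* = 363.4 - 0.2(1037) = 156.
Demand choke price = 1817; supply choke price = 725. CS = ½(1817 - 1037)(156) = 60840; PS = ½(1037 - 725)(156) = 24336. Total surplus = 85176.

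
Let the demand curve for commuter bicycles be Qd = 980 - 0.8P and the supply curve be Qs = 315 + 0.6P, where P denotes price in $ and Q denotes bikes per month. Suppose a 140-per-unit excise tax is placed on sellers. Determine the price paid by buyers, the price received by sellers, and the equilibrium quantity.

P_b = 535, P_s = 395, Q = 552

With a tax of 140 on sellers, they supply based on the net price P_s = P_b - 140, so Qs = 231 + 0.6P_b.
Set Qd = Qs: 980 - 0.8P_b = 231 + 0.6P_b, so 749 = 1.4P_b and P_b = 535.
Then P_s = 535 - 140 = 395 and Q = 980 - 0.8(535) = 552.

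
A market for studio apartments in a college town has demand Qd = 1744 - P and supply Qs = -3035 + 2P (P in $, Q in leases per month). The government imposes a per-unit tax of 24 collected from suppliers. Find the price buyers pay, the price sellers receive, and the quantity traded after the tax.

With a tax of 24 on suppliers, they supply based on the net price P_s = P_b - 24, so Qs = -3083 + 2P_b.
Equate demand and the shifted supply: 1744 - P_b = -3083 + 2P_b, giving 3P_b = 4827, so P_b = 1609.
Then P_s = 1609 - 24 = 1585 and Q = 1744 - 1609 = 135.

P_b = 1609, P_s = 1585, Q = 135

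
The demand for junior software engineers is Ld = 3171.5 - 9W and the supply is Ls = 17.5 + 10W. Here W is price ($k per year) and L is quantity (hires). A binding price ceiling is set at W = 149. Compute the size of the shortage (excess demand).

Shortage = 323

With W fixed at 149, quantity demanded is 1830.5 and quantity supplied is 1507.5.
Shortage = Ld - Ls = 1830.5 - 1507.5 = 323.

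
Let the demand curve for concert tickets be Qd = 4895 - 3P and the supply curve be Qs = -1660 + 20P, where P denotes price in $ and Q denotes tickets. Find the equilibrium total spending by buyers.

Total spending by buyers = 1151400

Set Qd = Qs: 4895 - 3P = -1660 + 20P, so 6555 = 23P and P* = 285.
From the demand curve, Q* = 4895 - 3(285) = 4040.
Total spending by buyers = P* × Q* = 285 × 4040 = 1151400.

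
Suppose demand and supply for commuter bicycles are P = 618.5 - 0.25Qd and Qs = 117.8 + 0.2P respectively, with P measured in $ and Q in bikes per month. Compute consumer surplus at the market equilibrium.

Rewriting in direct form: Qd = 2474 - 4P.
At equilibrium Qd = Qs, so 2474 - 4P = 117.8 + 0.2P; collecting terms, 2356.2 = 4.2P and P* = 561.
From the demand curve, Q* = 2474 - 4(561) = 230.
Demand choke price (Qd = 0): P = 2474/4 = 618.5. Consumer surplus = ½ × (618.5 - 561) × 230 = 6612.5.

Consumer surplus = 6612.5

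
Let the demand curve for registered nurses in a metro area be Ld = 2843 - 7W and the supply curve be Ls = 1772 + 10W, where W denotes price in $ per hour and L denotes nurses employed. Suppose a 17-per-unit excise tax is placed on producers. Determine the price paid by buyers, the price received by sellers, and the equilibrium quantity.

The tax drives a wedge W_b - W_s = 17. Substituting W_s = W_b - 17 into supply: Ls = 1602 + 10W_b.
Equate demand and the shifted supply: 2843 - 7W_b = 1602 + 10W_b, giving 17W_b = 1241, so W_b = 73.
So W_s = 56 and the quantity traded is L = 2843 - 7(73) = 2332.

W_b = 73, W_s = 56, L = 2332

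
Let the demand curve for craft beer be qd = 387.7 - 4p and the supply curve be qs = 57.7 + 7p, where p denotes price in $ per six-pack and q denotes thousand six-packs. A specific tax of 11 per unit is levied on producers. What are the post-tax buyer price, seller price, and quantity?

The tax drives a wedge p_b - p_s = 11. Substituting p_s = p_b - 11 into supply: qs = -19.3 + 7p_b.
Set qd = qs: 387.7 - 4p_b = -19.3 + 7p_b, so 407 = 11p_b and p_b = 37.
So p_s = 26 and the quantity traded is q = 387.7 - 4(37) = 239.7.

p_b = 37, p_s = 26, q = 239.7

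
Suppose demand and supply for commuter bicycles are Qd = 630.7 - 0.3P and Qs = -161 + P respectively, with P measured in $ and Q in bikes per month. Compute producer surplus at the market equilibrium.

Set Qd = Qs: 630.7 - 0.3P = -161 + P, so 791.7 = 1.3P and P* = 609.
Then Q* = 630.7 - 0.3(609) = 448.
Supply choke price (Qs = 0): P = 161. Producer surplus = ½ × (609 - 161) × 448 = 100352.

Producer surplus = 100352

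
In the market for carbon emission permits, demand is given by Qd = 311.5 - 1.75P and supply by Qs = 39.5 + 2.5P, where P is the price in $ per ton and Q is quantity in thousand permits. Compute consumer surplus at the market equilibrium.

Consumer surplus = 11371.5

At equilibrium Qd = Qs, so 311.5 - 1.75P = 39.5 + 2.5P; collecting terms, 272 = 4.25P and P* = 64.
Plugging P* into demand: Q* = 311.5 - 1.75(64) = 199.5.
Demand choke price (Qd = 0): P = 311.5/1.75 = 178. Consumer surplus = ½ × (178 - 64) × 199.5 = 11371.5.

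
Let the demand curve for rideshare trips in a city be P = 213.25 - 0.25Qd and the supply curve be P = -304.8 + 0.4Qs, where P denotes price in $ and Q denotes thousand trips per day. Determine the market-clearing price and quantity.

In direct form, Qd = 853 - 4P and Qs = 762 + 2.5P.
Set Qd = Qs: 853 - 4P = 762 + 2.5P, so 91 = 6.5P and P* = 14.
Substitute back: Q* = 853 - 4(14) = 797.

P* = 14, Q* = 797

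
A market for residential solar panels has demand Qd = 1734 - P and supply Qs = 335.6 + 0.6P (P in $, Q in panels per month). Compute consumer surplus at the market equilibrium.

Consumer surplus = 369800

The market clears where 1734 - P = 335.6 + 0.6P. Rearranging, 1.6P = 1398.4, hence P* = 874.
Then Q* = 1734 - 874 = 860.
Demand choke price (Qd = 0): P = 1734. Consumer surplus = ½ × (1734 - 874) × 860 = 369800.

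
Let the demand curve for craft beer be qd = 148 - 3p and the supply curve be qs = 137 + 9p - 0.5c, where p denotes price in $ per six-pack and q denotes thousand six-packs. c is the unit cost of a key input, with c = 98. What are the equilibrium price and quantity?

With c = 98, supply is qs = 88 + 9p.
Set qd = qs: 148 - 3p = 88 + 9p, so 60 = 12p and p* = 5.
From the demand curve, q* = 148 - 3(5) = 133.

p* = 5, q* = 133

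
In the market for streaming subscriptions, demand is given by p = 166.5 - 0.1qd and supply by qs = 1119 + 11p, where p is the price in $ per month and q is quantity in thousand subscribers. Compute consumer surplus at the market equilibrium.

Consumer surplus = 98701.25

Rewriting in direct form: qd = 1665 - 10p.
Equating demand and supply, 1665 - 10p = 1119 + 11p gives 21p = 546, so p* = 26.
Substitute back: q* = 1665 - 10(26) = 1405.
Demand choke price (qd = 0): p = 1665/10 = 166.5. Consumer surplus = ½ × (166.5 - 26) × 1405 = 98701.25.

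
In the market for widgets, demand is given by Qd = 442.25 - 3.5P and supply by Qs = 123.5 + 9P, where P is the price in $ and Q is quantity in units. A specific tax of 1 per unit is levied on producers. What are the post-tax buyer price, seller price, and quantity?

With a tax of 1 on producers, they supply based on the net price P_s = P_b - 1, so Qs = 114.5 + 9P_b.
Set Qd = Qs: 442.25 - 3.5P_b = 114.5 + 9P_b, so 327.75 = 12.5P_b and P_b = 26.22.
So P_s = 25.22 and the quantity traded is Q = 442.25 - 3.5(26.22) = 350.48.

P_b = 26.22, P_s = 25.22, Q = 350.48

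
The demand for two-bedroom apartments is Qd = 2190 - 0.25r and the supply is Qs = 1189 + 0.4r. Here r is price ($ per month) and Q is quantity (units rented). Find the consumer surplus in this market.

Consumer surplus = 6516050

Equating demand and supply, 2190 - 0.25r = 1189 + 0.4r gives 0.65r = 1001, so r* = 1540.
Then Q* = 2190 - 0.25(1540) = 1805.
Demand choke price (Qd = 0): r = 2190/0.25 = 8760. Consumer surplus = ½ × (8760 - 1540) × 1805 = 6516050.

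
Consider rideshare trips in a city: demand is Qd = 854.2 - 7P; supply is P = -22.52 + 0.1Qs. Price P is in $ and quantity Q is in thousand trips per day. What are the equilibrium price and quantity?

Solving each curve for Q: Qs = 225.2 + 10P.
At equilibrium Qd = Qs, so 854.2 - 7P = 225.2 + 10P; collecting terms, 629 = 17P and P* = 37.
Then Q* = 854.2 - 7(37) = 595.2.

P* = 37, Q* = 595.2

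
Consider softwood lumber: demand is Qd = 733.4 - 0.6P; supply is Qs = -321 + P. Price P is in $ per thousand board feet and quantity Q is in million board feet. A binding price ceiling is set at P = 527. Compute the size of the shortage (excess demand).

Shortage = 211.2

Evaluating both curves at the ceiling price 527 gives Qd = 417.2, Qs = 206.
Shortage = Qd - Qs = 417.2 - 206 = 211.2.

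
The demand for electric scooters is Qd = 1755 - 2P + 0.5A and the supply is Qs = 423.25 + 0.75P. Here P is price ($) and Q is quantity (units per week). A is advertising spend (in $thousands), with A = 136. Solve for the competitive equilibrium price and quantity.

With A = 136, demand is Qd = 1823 - 2P.
At equilibrium Qd = Qs, so 1823 - 2P = 423.25 + 0.75P; collecting terms, 1399.75 = 2.75P and P* = 509.
From the demand curve, Q* = 1823 - 2(509) = 805.

P* = 509, Q* = 805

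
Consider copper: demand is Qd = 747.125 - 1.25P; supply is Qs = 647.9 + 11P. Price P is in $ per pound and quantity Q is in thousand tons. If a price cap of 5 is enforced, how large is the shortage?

At P = 5: Qd = 740.875 and Qs = 702.9.
Shortage = Qd - Qs = 740.875 - 702.9 = 37.975.

Shortage = 37.975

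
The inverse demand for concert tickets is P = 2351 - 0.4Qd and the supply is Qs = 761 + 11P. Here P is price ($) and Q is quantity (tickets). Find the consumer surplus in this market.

Rewriting in direct form: Qd = 5877.5 - 2.5P.
Equating demand and supply, 5877.5 - 2.5P = 761 + 11P gives 13.5P = 5116.5, so P* = 379.
Substitute back: Q* = 5877.5 - 2.5(379) = 4930.
Demand choke price (Qd = 0): P = 5877.5/2.5 = 2351. Consumer surplus = ½ × (2351 - 379) × 4930 = 4860980.

Consumer surplus = 4860980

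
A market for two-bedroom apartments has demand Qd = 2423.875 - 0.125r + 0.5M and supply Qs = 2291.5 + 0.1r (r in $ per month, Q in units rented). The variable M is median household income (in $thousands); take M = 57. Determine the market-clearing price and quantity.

r* = 715, Q* = 2363

With M = 57, demand is Qd = 2452.375 - 0.125r.
At equilibrium Qd = Qs, so 2452.375 - 0.125r = 2291.5 + 0.1r; collecting terms, 160.875 = 0.225r and r* = 715.
From the demand curve, Q* = 2452.375 - 0.125(715) = 2363.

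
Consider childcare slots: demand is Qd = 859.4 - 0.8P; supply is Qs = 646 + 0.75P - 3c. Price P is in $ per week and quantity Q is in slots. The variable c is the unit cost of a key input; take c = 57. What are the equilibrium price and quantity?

With c = 57, supply is Qs = 475 + 0.75P.
At equilibrium Qd = Qs, so 859.4 - 0.8P = 475 + 0.75P; collecting terms, 384.4 = 1.55P and P* = 248.
Substitute back: Q* = 859.4 - 0.8(248) = 661.

P* = 248, Q* = 661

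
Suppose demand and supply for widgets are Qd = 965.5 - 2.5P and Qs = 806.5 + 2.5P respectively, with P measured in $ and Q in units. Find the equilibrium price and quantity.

P* = 31.8, Q* = 886

Set Qd = Qs: 965.5 - 2.5P = 806.5 + 2.5P, so 159 = 5P and P* = 31.8.
Plugging P* into demand: Q* = 965.5 - 2.5(31.8) = 886.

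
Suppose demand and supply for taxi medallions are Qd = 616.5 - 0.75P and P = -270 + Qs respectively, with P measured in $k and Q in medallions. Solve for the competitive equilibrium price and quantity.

P* = 198, Q* = 468

Inverting to quantity form: Qs = 270 + P.
The market clears where 616.5 - 0.75P = 270 + P. Rearranging, 1.75P = 346.5, hence P* = 198.
Plugging P* into demand: Q* = 616.5 - 0.75(198) = 468.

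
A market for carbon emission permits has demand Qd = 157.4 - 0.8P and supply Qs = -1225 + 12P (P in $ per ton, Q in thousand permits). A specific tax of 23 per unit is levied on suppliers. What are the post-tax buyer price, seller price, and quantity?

P_b = 129.5625, P_s = 106.5625, Q = 53.75

Suppliers keep P_s = P_b - 23 per unit, so supply in terms of the buyer price is Qs = -1501 + 12P_b.
Set Qd = Qs: 157.4 - 0.8P_b = -1501 + 12P_b, so 1658.4 = 12.8P_b and P_b = 129.5625.
Then P_s = 129.5625 - 23 = 106.5625 and Q = 157.4 - 0.8(129.5625) = 53.75.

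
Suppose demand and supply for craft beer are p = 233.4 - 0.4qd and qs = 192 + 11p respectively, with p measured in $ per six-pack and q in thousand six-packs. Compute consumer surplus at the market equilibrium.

Consumer surplus = 52224.2

Rewriting in direct form: qd = 583.5 - 2.5p.
The market clears where 583.5 - 2.5p = 192 + 11p. Rearranging, 13.5p = 391.5, hence p* = 29.
Then q* = 583.5 - 2.5(29) = 511.
Demand choke price (qd = 0): p = 583.5/2.5 = 233.4. Consumer surplus = ½ × (233.4 - 29) × 511 = 52224.2.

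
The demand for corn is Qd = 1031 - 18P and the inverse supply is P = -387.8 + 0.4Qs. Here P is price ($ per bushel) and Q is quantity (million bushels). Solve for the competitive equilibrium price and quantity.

Inverting to quantity form: Qs = 969.5 + 2.5P.
Set Qd = Qs: 1031 - 18P = 969.5 + 2.5P, so 61.5 = 20.5P and P* = 3.
Then Q* = 1031 - 18(3) = 977.

P* = 3, Q* = 977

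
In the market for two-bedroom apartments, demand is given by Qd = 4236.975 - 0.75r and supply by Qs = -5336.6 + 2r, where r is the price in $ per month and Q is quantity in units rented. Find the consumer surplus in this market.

Set Qd = Qs: 4236.975 - 0.75r = -5336.6 + 2r, so 9573.575 = 2.75r and r* = 3481.3.
From the demand curve, Q* = 4236.975 - 0.75(3481.3) = 1626.
Demand choke price (Qd = 0): r = 4236.975/0.75 = 5649.3. Consumer surplus = ½ × (5649.3 - 3481.3) × 1626 = 1762584.

Consumer surplus = 1762584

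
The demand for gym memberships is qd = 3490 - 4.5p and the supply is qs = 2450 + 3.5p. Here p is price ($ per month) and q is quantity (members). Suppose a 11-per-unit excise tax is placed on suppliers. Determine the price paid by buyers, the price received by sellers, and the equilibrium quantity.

Suppliers keep p_s = p_b - 11 per unit, so supply in terms of the buyer price is qs = 2411.5 + 3.5p_b.
Set qd = qs: 3490 - 4.5p_b = 2411.5 + 3.5p_b, so 1078.5 = 8p_b and p_b = 134.8125.
So p_s = 123.8125 and the quantity traded is q = 3490 - 4.5(134.8125) = 2883.34375.

p_b = 134.8125, p_s = 123.8125, q = 2883.34375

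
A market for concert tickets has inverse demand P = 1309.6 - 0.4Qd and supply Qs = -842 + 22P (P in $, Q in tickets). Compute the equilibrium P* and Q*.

Solving each curve for Q: Qd = 3274 - 2.5P.
The market clears where 3274 - 2.5P = -842 + 22P. Rearranging, 24.5P = 4116, hence P* = 168.
Plugging P* into demand: Q* = 3274 - 2.5(168) = 2854.

P* = 168, Q* = 2854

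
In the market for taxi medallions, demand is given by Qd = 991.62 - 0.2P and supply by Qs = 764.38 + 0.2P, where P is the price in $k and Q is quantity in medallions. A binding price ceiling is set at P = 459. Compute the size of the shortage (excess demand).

Shortage = 43.64

With P fixed at 459, quantity demanded is 899.82 and quantity supplied is 856.18.
Shortage = Qd - Qs = 899.82 - 856.18 = 43.64.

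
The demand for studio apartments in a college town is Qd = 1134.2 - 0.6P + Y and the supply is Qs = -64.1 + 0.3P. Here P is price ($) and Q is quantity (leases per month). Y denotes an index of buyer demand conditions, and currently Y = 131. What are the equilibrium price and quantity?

P* = 1477, Q* = 379

With Y = 131, demand is Qd = 1265.2 - 0.6P.
Equating demand and supply, 1265.2 - 0.6P = -64.1 + 0.3P gives 0.9P = 1329.3, so P* = 1477.
Then Q* = 1265.2 - 0.6(1477) = 379.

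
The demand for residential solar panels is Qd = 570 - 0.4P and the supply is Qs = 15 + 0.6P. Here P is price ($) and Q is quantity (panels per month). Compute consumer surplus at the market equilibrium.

Consumer surplus = 151380

Equating demand and supply, 570 - 0.4P = 15 + 0.6P gives P = 555, so P* = 555.
Then Q* = 570 - 0.4(555) = 348.
Demand choke price (Qd = 0): P = 570/0.4 = 1425. Consumer surplus = ½ × (1425 - 555) × 348 = 151380.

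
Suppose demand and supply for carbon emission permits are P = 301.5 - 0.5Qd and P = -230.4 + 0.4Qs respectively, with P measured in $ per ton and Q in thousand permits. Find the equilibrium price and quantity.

Solving each curve for Q: Qd = 603 - 2P and Qs = 576 + 2.5P.
Equating demand and supply, 603 - 2P = 576 + 2.5P gives 4.5P = 27, so P* = 6.
Substitute back: Q* = 603 - 2(6) = 591.

P* = 6, Q* = 591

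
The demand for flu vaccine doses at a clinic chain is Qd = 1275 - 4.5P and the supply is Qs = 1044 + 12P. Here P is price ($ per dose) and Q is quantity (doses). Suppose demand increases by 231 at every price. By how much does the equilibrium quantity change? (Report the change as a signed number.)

Set Qd = Qs: 1275 - 4.5P = 1044 + 12P, so 231 = 16.5P and P* = 14.
From the demand curve, Q* = 1275 - 4.5(14) = 1212.
After the shift, demand is Qd = 1506 - 4.5P.
New equilibrium: 462 = 16.5P, so P = 28 and Q = 1380.
ΔQ = 1380 - 1212 = 168.

ΔQ = 168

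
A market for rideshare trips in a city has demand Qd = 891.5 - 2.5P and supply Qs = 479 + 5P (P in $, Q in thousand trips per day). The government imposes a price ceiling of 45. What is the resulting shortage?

Shortage = 75

At P = 45: Qd = 779 and Qs = 704.
Shortage = Qd - Qs = 779 - 704 = 75.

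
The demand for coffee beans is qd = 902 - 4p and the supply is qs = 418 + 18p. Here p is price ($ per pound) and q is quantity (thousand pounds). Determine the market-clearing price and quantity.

Set qd = qs: 902 - 4p = 418 + 18p, so 484 = 22p and p* = 22.
From the demand curve, q* = 902 - 4(22) = 814.

p* = 22, q* = 814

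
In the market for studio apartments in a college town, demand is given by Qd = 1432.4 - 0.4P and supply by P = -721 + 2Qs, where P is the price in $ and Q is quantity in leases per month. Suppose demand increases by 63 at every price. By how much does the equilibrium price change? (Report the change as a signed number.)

ΔP = 70

In direct form, Qs = 360.5 + 0.5P.
Set Qd = Qs: 1432.4 - 0.4P = 360.5 + 0.5P, so 1071.9 = 0.9P and P* = 1191.
From the demand curve, Q* = 1432.4 - 0.4(1191) = 956.
After the shift, demand is Qd = 1495.4 - 0.4P.
Re-solving, 0.9P = 1134.9 gives P = 1261 and Q = 991.
ΔP = 1261 - 1191 = 70.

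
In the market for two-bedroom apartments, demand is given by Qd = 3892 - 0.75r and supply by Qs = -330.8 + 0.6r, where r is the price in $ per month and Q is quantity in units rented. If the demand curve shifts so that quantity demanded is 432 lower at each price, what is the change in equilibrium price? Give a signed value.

Δr = -320

Set Qd = Qs: 3892 - 0.75r = -330.8 + 0.6r, so 4222.8 = 1.35r and r* = 3128.
From the demand curve, Q* = 3892 - 0.75(3128) = 1546.
After the shift, demand is Qd = 3460 - 0.75r.
The new intersection has 3790.8 = 1.35r, i.e. r = 2808, Q = 1354.
Δr = 2808 - 3128 = -320.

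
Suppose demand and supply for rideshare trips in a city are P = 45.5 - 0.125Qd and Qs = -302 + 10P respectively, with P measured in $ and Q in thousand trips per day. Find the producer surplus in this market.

In direct form, Qd = 364 - 8P.
At equilibrium Qd = Qs, so 364 - 8P = -302 + 10P; collecting terms, 666 = 18P and P* = 37.
From the demand curve, Q* = 364 - 8(37) = 68.
Supply choke price (Qs = 0): P = 30.2. Producer surplus = ½ × (37 - 30.2) × 68 = 231.2.

Producer surplus = 231.2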